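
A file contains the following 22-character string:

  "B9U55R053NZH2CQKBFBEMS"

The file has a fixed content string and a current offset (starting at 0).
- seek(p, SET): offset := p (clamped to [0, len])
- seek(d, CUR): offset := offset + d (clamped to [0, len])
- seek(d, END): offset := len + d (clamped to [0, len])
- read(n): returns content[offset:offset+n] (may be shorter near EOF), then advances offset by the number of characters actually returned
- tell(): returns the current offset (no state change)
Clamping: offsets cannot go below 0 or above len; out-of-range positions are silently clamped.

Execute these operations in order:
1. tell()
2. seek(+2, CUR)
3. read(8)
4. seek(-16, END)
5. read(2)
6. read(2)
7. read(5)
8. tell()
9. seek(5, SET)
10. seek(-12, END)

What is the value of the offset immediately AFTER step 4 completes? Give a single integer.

After 1 (tell()): offset=0
After 2 (seek(+2, CUR)): offset=2
After 3 (read(8)): returned 'U55R053N', offset=10
After 4 (seek(-16, END)): offset=6

Answer: 6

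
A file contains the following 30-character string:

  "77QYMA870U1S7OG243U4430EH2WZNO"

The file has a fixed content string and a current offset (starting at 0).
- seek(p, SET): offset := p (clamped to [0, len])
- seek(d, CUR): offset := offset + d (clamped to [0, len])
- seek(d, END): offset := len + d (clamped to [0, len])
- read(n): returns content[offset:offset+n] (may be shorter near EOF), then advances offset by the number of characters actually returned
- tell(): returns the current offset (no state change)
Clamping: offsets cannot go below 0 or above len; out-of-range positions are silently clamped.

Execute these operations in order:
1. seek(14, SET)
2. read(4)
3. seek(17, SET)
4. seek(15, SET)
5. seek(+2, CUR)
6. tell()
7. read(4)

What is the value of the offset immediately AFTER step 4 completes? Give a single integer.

After 1 (seek(14, SET)): offset=14
After 2 (read(4)): returned 'G243', offset=18
After 3 (seek(17, SET)): offset=17
After 4 (seek(15, SET)): offset=15

Answer: 15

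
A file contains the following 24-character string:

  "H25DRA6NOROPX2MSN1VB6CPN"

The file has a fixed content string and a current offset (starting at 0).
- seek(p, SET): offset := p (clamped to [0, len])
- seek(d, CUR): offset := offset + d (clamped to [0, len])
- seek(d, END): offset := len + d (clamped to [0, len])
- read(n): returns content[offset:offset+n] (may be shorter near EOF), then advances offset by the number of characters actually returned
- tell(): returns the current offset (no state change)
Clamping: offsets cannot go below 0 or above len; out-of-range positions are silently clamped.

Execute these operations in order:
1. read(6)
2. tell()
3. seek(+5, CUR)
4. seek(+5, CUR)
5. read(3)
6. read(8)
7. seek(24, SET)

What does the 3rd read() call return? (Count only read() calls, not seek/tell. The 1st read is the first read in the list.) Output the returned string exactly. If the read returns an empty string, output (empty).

After 1 (read(6)): returned 'H25DRA', offset=6
After 2 (tell()): offset=6
After 3 (seek(+5, CUR)): offset=11
After 4 (seek(+5, CUR)): offset=16
After 5 (read(3)): returned 'N1V', offset=19
After 6 (read(8)): returned 'B6CPN', offset=24
After 7 (seek(24, SET)): offset=24

Answer: B6CPN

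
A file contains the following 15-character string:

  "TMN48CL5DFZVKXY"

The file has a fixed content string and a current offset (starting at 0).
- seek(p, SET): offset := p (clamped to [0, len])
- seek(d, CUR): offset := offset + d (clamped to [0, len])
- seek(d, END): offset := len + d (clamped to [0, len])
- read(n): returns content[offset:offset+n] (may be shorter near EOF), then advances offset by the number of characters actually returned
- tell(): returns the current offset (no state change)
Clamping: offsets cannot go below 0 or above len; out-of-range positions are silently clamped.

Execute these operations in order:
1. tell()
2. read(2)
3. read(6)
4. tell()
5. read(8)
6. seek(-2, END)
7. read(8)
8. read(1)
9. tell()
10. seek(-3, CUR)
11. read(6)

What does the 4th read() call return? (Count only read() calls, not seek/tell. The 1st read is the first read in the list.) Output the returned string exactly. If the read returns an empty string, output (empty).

Answer: XY

Derivation:
After 1 (tell()): offset=0
After 2 (read(2)): returned 'TM', offset=2
After 3 (read(6)): returned 'N48CL5', offset=8
After 4 (tell()): offset=8
After 5 (read(8)): returned 'DFZVKXY', offset=15
After 6 (seek(-2, END)): offset=13
After 7 (read(8)): returned 'XY', offset=15
After 8 (read(1)): returned '', offset=15
After 9 (tell()): offset=15
After 10 (seek(-3, CUR)): offset=12
After 11 (read(6)): returned 'KXY', offset=15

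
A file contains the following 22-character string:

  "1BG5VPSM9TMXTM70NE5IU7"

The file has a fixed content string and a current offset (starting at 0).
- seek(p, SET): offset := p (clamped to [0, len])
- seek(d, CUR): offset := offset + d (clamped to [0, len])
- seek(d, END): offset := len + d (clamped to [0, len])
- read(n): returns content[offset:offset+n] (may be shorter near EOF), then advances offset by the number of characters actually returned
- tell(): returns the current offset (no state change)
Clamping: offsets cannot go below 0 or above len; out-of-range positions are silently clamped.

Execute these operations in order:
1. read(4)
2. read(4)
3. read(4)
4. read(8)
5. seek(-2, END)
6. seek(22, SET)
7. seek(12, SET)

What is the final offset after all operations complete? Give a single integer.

After 1 (read(4)): returned '1BG5', offset=4
After 2 (read(4)): returned 'VPSM', offset=8
After 3 (read(4)): returned '9TMX', offset=12
After 4 (read(8)): returned 'TM70NE5I', offset=20
After 5 (seek(-2, END)): offset=20
After 6 (seek(22, SET)): offset=22
After 7 (seek(12, SET)): offset=12

Answer: 12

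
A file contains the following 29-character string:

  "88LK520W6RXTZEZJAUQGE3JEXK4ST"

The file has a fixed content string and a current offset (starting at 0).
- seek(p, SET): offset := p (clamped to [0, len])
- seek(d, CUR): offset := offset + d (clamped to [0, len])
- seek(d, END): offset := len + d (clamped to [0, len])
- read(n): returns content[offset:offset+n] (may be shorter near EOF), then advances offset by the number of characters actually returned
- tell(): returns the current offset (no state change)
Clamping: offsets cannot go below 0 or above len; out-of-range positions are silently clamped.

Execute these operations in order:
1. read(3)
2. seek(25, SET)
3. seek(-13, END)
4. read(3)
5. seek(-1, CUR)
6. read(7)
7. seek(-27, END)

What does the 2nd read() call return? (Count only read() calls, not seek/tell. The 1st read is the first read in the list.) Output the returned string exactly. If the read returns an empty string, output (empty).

Answer: AUQ

Derivation:
After 1 (read(3)): returned '88L', offset=3
After 2 (seek(25, SET)): offset=25
After 3 (seek(-13, END)): offset=16
After 4 (read(3)): returned 'AUQ', offset=19
After 5 (seek(-1, CUR)): offset=18
After 6 (read(7)): returned 'QGE3JEX', offset=25
After 7 (seek(-27, END)): offset=2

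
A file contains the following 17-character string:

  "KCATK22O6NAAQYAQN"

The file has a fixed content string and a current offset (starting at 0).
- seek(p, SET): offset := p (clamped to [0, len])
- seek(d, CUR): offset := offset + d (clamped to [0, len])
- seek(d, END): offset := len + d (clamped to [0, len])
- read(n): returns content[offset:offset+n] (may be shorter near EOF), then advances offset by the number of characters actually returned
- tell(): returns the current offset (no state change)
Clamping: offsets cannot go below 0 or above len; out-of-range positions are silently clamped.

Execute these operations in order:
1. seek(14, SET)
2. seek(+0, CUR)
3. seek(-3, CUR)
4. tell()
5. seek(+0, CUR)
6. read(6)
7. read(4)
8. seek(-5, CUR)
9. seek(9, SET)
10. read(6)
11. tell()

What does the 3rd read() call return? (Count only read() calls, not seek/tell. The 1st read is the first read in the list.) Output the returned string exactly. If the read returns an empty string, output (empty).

After 1 (seek(14, SET)): offset=14
After 2 (seek(+0, CUR)): offset=14
After 3 (seek(-3, CUR)): offset=11
After 4 (tell()): offset=11
After 5 (seek(+0, CUR)): offset=11
After 6 (read(6)): returned 'AQYAQN', offset=17
After 7 (read(4)): returned '', offset=17
After 8 (seek(-5, CUR)): offset=12
After 9 (seek(9, SET)): offset=9
After 10 (read(6)): returned 'NAAQYA', offset=15
After 11 (tell()): offset=15

Answer: NAAQYA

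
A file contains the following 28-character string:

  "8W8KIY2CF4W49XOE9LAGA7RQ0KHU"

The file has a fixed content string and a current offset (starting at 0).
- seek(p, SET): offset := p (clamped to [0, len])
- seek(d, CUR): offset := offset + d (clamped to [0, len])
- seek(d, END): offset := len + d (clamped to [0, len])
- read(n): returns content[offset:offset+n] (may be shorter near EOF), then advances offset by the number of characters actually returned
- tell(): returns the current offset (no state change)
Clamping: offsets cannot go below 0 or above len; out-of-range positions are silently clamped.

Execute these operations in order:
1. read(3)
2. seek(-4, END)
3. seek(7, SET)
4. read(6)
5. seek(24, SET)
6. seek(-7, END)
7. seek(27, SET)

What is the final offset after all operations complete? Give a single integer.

Answer: 27

Derivation:
After 1 (read(3)): returned '8W8', offset=3
After 2 (seek(-4, END)): offset=24
After 3 (seek(7, SET)): offset=7
After 4 (read(6)): returned 'CF4W49', offset=13
After 5 (seek(24, SET)): offset=24
After 6 (seek(-7, END)): offset=21
After 7 (seek(27, SET)): offset=27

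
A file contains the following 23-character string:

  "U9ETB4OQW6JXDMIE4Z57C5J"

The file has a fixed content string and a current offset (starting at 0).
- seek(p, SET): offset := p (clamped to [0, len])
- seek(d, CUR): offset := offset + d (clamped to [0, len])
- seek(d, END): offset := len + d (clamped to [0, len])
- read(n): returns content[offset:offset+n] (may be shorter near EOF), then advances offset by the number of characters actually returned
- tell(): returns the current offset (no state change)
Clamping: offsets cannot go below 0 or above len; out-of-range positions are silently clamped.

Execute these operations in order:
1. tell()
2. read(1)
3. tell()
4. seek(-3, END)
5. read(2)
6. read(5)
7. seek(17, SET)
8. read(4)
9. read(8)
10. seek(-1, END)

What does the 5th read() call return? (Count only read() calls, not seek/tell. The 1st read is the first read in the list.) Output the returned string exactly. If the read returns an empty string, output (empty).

After 1 (tell()): offset=0
After 2 (read(1)): returned 'U', offset=1
After 3 (tell()): offset=1
After 4 (seek(-3, END)): offset=20
After 5 (read(2)): returned 'C5', offset=22
After 6 (read(5)): returned 'J', offset=23
After 7 (seek(17, SET)): offset=17
After 8 (read(4)): returned 'Z57C', offset=21
After 9 (read(8)): returned '5J', offset=23
After 10 (seek(-1, END)): offset=22

Answer: 5J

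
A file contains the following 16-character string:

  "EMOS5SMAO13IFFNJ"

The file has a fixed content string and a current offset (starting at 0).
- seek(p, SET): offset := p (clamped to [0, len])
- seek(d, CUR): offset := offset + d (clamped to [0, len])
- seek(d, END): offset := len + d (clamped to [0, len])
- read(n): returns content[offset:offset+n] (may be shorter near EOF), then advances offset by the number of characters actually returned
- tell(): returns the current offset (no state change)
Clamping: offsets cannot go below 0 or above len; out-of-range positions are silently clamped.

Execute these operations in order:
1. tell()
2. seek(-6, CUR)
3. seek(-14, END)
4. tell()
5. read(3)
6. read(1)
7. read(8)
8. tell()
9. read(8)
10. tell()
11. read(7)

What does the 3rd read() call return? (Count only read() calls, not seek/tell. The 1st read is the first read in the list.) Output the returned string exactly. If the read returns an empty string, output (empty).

After 1 (tell()): offset=0
After 2 (seek(-6, CUR)): offset=0
After 3 (seek(-14, END)): offset=2
After 4 (tell()): offset=2
After 5 (read(3)): returned 'OS5', offset=5
After 6 (read(1)): returned 'S', offset=6
After 7 (read(8)): returned 'MAO13IFF', offset=14
After 8 (tell()): offset=14
After 9 (read(8)): returned 'NJ', offset=16
After 10 (tell()): offset=16
After 11 (read(7)): returned '', offset=16

Answer: MAO13IFF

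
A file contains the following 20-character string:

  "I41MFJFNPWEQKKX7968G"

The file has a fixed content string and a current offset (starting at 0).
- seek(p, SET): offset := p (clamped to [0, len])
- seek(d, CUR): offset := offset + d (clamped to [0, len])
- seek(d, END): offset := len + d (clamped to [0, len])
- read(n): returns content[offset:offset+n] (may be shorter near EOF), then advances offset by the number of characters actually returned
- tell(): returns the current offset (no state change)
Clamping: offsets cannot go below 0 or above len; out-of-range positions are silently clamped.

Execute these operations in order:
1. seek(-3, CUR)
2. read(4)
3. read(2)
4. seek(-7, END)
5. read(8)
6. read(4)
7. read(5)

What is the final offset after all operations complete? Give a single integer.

Answer: 20

Derivation:
After 1 (seek(-3, CUR)): offset=0
After 2 (read(4)): returned 'I41M', offset=4
After 3 (read(2)): returned 'FJ', offset=6
After 4 (seek(-7, END)): offset=13
After 5 (read(8)): returned 'KX7968G', offset=20
After 6 (read(4)): returned '', offset=20
After 7 (read(5)): returned '', offset=20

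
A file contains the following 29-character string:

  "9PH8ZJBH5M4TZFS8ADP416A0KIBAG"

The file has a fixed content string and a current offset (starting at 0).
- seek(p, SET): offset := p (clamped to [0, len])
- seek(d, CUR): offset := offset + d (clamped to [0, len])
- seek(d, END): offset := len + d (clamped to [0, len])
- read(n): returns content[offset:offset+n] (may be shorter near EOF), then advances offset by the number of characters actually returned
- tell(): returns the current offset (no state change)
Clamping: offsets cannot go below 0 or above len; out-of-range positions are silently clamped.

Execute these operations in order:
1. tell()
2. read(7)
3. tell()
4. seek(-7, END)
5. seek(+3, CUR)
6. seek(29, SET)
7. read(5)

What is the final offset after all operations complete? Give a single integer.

After 1 (tell()): offset=0
After 2 (read(7)): returned '9PH8ZJB', offset=7
After 3 (tell()): offset=7
After 4 (seek(-7, END)): offset=22
After 5 (seek(+3, CUR)): offset=25
After 6 (seek(29, SET)): offset=29
After 7 (read(5)): returned '', offset=29

Answer: 29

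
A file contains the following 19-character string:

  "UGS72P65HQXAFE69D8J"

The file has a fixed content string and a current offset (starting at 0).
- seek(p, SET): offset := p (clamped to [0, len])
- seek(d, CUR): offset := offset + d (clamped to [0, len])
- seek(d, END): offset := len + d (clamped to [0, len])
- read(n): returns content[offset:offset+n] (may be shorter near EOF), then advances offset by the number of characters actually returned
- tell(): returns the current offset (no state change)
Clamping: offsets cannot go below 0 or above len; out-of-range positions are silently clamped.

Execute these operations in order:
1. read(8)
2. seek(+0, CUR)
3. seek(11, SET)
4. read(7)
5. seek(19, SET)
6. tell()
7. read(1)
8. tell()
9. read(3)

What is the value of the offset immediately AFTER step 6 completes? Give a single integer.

After 1 (read(8)): returned 'UGS72P65', offset=8
After 2 (seek(+0, CUR)): offset=8
After 3 (seek(11, SET)): offset=11
After 4 (read(7)): returned 'AFE69D8', offset=18
After 5 (seek(19, SET)): offset=19
After 6 (tell()): offset=19

Answer: 19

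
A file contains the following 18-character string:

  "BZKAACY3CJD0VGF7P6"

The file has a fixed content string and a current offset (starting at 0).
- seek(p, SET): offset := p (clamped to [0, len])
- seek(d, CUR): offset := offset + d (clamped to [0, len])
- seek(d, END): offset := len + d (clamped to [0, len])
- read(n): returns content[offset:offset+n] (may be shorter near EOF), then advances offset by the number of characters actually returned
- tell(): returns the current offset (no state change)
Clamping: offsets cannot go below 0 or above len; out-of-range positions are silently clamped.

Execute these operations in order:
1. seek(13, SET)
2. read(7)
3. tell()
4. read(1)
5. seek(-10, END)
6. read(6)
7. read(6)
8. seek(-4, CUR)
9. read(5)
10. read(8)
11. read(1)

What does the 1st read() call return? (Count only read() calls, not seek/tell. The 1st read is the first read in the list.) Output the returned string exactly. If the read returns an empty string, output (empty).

After 1 (seek(13, SET)): offset=13
After 2 (read(7)): returned 'GF7P6', offset=18
After 3 (tell()): offset=18
After 4 (read(1)): returned '', offset=18
After 5 (seek(-10, END)): offset=8
After 6 (read(6)): returned 'CJD0VG', offset=14
After 7 (read(6)): returned 'F7P6', offset=18
After 8 (seek(-4, CUR)): offset=14
After 9 (read(5)): returned 'F7P6', offset=18
After 10 (read(8)): returned '', offset=18
After 11 (read(1)): returned '', offset=18

Answer: GF7P6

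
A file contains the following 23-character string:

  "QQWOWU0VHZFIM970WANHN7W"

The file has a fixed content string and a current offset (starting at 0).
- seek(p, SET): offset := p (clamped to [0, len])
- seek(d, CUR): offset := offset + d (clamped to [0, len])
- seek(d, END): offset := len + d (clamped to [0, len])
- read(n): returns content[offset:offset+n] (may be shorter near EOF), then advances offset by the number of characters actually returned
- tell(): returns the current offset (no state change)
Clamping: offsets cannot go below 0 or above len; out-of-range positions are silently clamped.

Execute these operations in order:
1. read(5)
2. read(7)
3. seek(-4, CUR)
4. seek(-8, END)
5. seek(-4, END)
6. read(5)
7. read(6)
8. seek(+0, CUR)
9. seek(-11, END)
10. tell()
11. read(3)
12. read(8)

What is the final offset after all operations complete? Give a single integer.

Answer: 23

Derivation:
After 1 (read(5)): returned 'QQWOW', offset=5
After 2 (read(7)): returned 'U0VHZFI', offset=12
After 3 (seek(-4, CUR)): offset=8
After 4 (seek(-8, END)): offset=15
After 5 (seek(-4, END)): offset=19
After 6 (read(5)): returned 'HN7W', offset=23
After 7 (read(6)): returned '', offset=23
After 8 (seek(+0, CUR)): offset=23
After 9 (seek(-11, END)): offset=12
After 10 (tell()): offset=12
After 11 (read(3)): returned 'M97', offset=15
After 12 (read(8)): returned '0WANHN7W', offset=23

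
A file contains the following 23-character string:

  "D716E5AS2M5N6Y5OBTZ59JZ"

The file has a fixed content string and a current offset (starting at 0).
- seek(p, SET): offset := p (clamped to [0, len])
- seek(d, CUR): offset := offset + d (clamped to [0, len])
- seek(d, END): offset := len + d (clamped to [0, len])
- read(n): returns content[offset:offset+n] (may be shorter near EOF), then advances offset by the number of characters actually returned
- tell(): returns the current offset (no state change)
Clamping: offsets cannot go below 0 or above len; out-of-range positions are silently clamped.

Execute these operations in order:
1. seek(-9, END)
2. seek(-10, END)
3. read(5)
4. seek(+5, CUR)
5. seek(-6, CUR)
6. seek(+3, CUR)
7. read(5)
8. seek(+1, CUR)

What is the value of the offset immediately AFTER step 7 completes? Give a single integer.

After 1 (seek(-9, END)): offset=14
After 2 (seek(-10, END)): offset=13
After 3 (read(5)): returned 'Y5OBT', offset=18
After 4 (seek(+5, CUR)): offset=23
After 5 (seek(-6, CUR)): offset=17
After 6 (seek(+3, CUR)): offset=20
After 7 (read(5)): returned '9JZ', offset=23

Answer: 23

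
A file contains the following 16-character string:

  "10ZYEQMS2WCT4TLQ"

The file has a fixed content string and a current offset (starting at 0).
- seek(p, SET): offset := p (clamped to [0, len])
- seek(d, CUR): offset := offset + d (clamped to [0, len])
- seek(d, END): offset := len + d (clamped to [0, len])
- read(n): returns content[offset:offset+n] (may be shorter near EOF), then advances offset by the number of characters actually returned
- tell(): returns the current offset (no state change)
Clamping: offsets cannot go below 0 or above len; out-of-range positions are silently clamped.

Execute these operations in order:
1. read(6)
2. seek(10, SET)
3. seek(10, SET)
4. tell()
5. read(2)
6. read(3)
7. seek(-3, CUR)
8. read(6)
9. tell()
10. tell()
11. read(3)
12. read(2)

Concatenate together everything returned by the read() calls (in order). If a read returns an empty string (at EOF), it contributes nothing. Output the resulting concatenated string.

Answer: 10ZYEQCT4TL4TLQ

Derivation:
After 1 (read(6)): returned '10ZYEQ', offset=6
After 2 (seek(10, SET)): offset=10
After 3 (seek(10, SET)): offset=10
After 4 (tell()): offset=10
After 5 (read(2)): returned 'CT', offset=12
After 6 (read(3)): returned '4TL', offset=15
After 7 (seek(-3, CUR)): offset=12
After 8 (read(6)): returned '4TLQ', offset=16
After 9 (tell()): offset=16
After 10 (tell()): offset=16
After 11 (read(3)): returned '', offset=16
After 12 (read(2)): returned '', offset=16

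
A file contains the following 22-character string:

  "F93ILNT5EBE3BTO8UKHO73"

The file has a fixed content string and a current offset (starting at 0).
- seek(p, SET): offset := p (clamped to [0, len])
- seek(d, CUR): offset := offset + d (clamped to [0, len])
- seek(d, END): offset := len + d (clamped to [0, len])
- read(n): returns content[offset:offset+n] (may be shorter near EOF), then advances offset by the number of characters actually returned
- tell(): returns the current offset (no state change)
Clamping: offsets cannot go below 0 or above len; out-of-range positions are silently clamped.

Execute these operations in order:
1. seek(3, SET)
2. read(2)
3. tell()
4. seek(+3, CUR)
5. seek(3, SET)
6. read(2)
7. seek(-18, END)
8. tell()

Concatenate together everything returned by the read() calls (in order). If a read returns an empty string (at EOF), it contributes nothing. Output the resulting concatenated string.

Answer: ILIL

Derivation:
After 1 (seek(3, SET)): offset=3
After 2 (read(2)): returned 'IL', offset=5
After 3 (tell()): offset=5
After 4 (seek(+3, CUR)): offset=8
After 5 (seek(3, SET)): offset=3
After 6 (read(2)): returned 'IL', offset=5
After 7 (seek(-18, END)): offset=4
After 8 (tell()): offset=4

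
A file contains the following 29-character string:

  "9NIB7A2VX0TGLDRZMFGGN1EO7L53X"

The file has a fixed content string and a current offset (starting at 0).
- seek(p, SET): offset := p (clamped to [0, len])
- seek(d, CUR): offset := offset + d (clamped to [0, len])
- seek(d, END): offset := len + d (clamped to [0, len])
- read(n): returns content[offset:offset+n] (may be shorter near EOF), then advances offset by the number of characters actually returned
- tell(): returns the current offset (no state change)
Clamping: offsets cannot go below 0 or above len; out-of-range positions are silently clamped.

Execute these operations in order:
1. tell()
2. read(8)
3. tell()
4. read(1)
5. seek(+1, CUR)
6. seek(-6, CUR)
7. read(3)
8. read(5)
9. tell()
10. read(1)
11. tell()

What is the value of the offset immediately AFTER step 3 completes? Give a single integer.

After 1 (tell()): offset=0
After 2 (read(8)): returned '9NIB7A2V', offset=8
After 3 (tell()): offset=8

Answer: 8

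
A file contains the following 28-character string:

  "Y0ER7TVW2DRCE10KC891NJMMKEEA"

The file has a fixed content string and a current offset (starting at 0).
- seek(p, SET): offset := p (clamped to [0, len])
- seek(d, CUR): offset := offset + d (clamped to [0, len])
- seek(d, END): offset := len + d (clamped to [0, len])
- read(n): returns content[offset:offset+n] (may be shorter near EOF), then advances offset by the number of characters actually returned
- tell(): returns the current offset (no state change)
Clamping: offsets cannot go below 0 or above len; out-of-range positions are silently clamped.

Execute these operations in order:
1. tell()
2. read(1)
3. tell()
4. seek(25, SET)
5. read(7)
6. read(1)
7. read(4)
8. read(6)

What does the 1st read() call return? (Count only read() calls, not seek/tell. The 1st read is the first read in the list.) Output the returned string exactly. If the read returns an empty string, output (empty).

After 1 (tell()): offset=0
After 2 (read(1)): returned 'Y', offset=1
After 3 (tell()): offset=1
After 4 (seek(25, SET)): offset=25
After 5 (read(7)): returned 'EEA', offset=28
After 6 (read(1)): returned '', offset=28
After 7 (read(4)): returned '', offset=28
After 8 (read(6)): returned '', offset=28

Answer: Y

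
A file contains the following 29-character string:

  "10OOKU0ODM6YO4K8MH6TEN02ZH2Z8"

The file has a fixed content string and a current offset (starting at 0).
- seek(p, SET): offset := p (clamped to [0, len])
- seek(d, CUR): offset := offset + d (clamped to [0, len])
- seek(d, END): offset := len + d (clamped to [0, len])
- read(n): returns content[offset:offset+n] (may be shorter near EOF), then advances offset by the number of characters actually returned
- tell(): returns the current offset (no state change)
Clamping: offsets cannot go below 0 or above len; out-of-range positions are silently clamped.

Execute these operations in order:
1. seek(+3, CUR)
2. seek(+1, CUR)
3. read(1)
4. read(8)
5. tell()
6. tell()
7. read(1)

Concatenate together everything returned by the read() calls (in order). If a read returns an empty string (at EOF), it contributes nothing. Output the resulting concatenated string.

Answer: KU0ODM6YO4

Derivation:
After 1 (seek(+3, CUR)): offset=3
After 2 (seek(+1, CUR)): offset=4
After 3 (read(1)): returned 'K', offset=5
After 4 (read(8)): returned 'U0ODM6YO', offset=13
After 5 (tell()): offset=13
After 6 (tell()): offset=13
After 7 (read(1)): returned '4', offset=14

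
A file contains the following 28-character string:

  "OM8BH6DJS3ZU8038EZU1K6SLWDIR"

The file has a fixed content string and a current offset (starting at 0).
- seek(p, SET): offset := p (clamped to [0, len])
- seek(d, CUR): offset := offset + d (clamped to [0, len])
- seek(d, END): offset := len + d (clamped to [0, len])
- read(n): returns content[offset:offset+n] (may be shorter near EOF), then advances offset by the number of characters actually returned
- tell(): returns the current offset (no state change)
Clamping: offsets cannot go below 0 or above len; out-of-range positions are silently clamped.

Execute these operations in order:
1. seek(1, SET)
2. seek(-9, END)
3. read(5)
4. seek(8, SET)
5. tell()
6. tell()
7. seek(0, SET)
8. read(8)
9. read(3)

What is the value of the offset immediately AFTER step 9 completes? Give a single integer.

Answer: 11

Derivation:
After 1 (seek(1, SET)): offset=1
After 2 (seek(-9, END)): offset=19
After 3 (read(5)): returned '1K6SL', offset=24
After 4 (seek(8, SET)): offset=8
After 5 (tell()): offset=8
After 6 (tell()): offset=8
After 7 (seek(0, SET)): offset=0
After 8 (read(8)): returned 'OM8BH6DJ', offset=8
After 9 (read(3)): returned 'S3Z', offset=11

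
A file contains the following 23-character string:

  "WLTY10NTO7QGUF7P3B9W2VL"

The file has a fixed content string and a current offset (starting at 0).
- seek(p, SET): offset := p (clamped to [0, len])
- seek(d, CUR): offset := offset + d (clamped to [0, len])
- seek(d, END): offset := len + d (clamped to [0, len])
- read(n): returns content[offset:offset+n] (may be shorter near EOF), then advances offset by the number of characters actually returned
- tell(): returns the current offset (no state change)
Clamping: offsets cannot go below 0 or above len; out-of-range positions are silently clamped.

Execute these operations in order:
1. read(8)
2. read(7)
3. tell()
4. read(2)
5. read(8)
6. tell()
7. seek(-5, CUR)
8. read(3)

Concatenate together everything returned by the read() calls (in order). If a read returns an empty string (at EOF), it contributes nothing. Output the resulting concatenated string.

After 1 (read(8)): returned 'WLTY10NT', offset=8
After 2 (read(7)): returned 'O7QGUF7', offset=15
After 3 (tell()): offset=15
After 4 (read(2)): returned 'P3', offset=17
After 5 (read(8)): returned 'B9W2VL', offset=23
After 6 (tell()): offset=23
After 7 (seek(-5, CUR)): offset=18
After 8 (read(3)): returned '9W2', offset=21

Answer: WLTY10NTO7QGUF7P3B9W2VL9W2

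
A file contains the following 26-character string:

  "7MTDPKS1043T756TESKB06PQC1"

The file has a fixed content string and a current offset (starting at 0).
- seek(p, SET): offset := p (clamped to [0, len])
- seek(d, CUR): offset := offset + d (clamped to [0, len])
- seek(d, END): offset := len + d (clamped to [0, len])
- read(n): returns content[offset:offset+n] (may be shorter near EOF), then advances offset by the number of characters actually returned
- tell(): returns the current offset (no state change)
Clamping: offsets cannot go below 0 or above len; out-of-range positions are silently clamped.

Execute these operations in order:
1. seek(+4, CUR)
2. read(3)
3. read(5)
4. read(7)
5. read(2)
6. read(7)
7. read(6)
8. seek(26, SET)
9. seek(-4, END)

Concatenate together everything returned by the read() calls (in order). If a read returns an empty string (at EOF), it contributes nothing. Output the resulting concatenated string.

Answer: PKS1043T756TESKB06PQC1

Derivation:
After 1 (seek(+4, CUR)): offset=4
After 2 (read(3)): returned 'PKS', offset=7
After 3 (read(5)): returned '1043T', offset=12
After 4 (read(7)): returned '756TESK', offset=19
After 5 (read(2)): returned 'B0', offset=21
After 6 (read(7)): returned '6PQC1', offset=26
After 7 (read(6)): returned '', offset=26
After 8 (seek(26, SET)): offset=26
After 9 (seek(-4, END)): offset=22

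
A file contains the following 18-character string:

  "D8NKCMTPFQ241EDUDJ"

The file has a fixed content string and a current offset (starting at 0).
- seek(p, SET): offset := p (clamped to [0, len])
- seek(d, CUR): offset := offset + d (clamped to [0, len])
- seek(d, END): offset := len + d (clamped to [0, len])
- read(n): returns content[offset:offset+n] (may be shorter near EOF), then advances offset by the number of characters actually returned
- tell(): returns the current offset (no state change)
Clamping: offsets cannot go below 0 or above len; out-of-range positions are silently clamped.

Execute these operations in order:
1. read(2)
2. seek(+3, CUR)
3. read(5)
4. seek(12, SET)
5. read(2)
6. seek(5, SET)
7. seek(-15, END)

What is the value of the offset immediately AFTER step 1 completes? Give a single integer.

Answer: 2

Derivation:
After 1 (read(2)): returned 'D8', offset=2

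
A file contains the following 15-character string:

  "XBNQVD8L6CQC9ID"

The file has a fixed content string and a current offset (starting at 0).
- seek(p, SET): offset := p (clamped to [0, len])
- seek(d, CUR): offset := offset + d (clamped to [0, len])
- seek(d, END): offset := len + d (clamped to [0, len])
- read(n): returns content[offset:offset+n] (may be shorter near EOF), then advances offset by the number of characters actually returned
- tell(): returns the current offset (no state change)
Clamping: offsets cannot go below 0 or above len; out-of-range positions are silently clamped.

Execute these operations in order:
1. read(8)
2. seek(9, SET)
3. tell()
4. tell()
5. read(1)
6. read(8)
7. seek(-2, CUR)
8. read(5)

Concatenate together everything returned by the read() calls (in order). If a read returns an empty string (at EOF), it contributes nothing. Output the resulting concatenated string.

Answer: XBNQVD8LCQC9IDID

Derivation:
After 1 (read(8)): returned 'XBNQVD8L', offset=8
After 2 (seek(9, SET)): offset=9
After 3 (tell()): offset=9
After 4 (tell()): offset=9
After 5 (read(1)): returned 'C', offset=10
After 6 (read(8)): returned 'QC9ID', offset=15
After 7 (seek(-2, CUR)): offset=13
After 8 (read(5)): returned 'ID', offset=15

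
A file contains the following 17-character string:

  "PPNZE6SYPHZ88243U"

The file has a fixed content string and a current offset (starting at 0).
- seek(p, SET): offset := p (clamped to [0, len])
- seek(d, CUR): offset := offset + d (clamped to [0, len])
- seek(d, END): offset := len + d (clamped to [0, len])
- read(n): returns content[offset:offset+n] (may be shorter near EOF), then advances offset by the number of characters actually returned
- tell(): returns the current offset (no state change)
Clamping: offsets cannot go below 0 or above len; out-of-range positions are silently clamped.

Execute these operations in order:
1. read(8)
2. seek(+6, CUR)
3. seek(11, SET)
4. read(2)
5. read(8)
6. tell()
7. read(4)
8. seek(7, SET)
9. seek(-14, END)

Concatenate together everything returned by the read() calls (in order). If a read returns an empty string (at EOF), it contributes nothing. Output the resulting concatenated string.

After 1 (read(8)): returned 'PPNZE6SY', offset=8
After 2 (seek(+6, CUR)): offset=14
After 3 (seek(11, SET)): offset=11
After 4 (read(2)): returned '88', offset=13
After 5 (read(8)): returned '243U', offset=17
After 6 (tell()): offset=17
After 7 (read(4)): returned '', offset=17
After 8 (seek(7, SET)): offset=7
After 9 (seek(-14, END)): offset=3

Answer: PPNZE6SY88243U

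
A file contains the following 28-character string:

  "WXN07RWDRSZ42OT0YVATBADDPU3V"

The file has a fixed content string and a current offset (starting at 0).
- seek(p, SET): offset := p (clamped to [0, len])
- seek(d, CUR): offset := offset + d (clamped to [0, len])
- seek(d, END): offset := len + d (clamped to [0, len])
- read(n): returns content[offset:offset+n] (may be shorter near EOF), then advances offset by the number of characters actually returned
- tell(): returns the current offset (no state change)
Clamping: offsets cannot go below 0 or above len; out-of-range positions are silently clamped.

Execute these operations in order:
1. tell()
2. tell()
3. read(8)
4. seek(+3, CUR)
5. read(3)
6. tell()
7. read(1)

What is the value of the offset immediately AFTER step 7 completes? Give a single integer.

Answer: 15

Derivation:
After 1 (tell()): offset=0
After 2 (tell()): offset=0
After 3 (read(8)): returned 'WXN07RWD', offset=8
After 4 (seek(+3, CUR)): offset=11
After 5 (read(3)): returned '42O', offset=14
After 6 (tell()): offset=14
After 7 (read(1)): returned 'T', offset=15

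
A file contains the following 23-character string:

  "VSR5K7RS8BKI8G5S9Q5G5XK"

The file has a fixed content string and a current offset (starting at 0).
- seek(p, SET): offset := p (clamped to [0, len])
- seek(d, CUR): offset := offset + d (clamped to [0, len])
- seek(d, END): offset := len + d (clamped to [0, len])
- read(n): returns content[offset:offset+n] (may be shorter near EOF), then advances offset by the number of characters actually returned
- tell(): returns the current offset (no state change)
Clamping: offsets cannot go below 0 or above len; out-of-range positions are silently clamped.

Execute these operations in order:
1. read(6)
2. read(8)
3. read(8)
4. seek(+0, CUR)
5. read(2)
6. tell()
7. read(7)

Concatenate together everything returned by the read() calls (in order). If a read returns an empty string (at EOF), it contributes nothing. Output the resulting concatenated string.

Answer: VSR5K7RS8BKI8G5S9Q5G5XK

Derivation:
After 1 (read(6)): returned 'VSR5K7', offset=6
After 2 (read(8)): returned 'RS8BKI8G', offset=14
After 3 (read(8)): returned '5S9Q5G5X', offset=22
After 4 (seek(+0, CUR)): offset=22
After 5 (read(2)): returned 'K', offset=23
After 6 (tell()): offset=23
After 7 (read(7)): returned '', offset=23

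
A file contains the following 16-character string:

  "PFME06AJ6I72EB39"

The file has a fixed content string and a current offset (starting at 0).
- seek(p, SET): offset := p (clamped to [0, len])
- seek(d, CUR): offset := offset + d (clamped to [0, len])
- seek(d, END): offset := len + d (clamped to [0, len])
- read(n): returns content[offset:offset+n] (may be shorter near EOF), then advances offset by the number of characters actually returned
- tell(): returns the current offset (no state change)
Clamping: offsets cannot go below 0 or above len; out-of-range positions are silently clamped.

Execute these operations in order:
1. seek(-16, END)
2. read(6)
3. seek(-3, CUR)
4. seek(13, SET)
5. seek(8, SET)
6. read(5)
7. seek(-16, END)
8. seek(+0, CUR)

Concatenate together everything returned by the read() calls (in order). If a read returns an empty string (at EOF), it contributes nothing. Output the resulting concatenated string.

After 1 (seek(-16, END)): offset=0
After 2 (read(6)): returned 'PFME06', offset=6
After 3 (seek(-3, CUR)): offset=3
After 4 (seek(13, SET)): offset=13
After 5 (seek(8, SET)): offset=8
After 6 (read(5)): returned '6I72E', offset=13
After 7 (seek(-16, END)): offset=0
After 8 (seek(+0, CUR)): offset=0

Answer: PFME066I72E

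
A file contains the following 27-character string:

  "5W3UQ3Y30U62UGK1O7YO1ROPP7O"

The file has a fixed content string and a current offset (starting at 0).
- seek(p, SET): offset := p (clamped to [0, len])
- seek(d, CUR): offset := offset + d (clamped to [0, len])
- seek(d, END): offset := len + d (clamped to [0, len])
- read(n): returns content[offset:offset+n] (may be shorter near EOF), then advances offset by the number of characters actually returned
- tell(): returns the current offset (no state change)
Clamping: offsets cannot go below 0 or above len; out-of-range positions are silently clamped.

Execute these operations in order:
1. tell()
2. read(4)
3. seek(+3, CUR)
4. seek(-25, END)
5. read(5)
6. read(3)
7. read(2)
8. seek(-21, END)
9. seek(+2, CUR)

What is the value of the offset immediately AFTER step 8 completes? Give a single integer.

After 1 (tell()): offset=0
After 2 (read(4)): returned '5W3U', offset=4
After 3 (seek(+3, CUR)): offset=7
After 4 (seek(-25, END)): offset=2
After 5 (read(5)): returned '3UQ3Y', offset=7
After 6 (read(3)): returned '30U', offset=10
After 7 (read(2)): returned '62', offset=12
After 8 (seek(-21, END)): offset=6

Answer: 6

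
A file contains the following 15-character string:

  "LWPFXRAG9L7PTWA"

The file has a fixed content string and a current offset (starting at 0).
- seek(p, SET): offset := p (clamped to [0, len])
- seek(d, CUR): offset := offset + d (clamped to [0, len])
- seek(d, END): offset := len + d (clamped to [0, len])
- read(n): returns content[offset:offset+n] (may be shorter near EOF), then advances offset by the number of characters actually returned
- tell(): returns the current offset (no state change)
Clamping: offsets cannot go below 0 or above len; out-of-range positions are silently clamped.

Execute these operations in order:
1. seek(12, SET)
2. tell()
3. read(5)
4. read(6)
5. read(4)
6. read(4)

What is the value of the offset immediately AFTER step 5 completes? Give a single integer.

Answer: 15

Derivation:
After 1 (seek(12, SET)): offset=12
After 2 (tell()): offset=12
After 3 (read(5)): returned 'TWA', offset=15
After 4 (read(6)): returned '', offset=15
After 5 (read(4)): returned '', offset=15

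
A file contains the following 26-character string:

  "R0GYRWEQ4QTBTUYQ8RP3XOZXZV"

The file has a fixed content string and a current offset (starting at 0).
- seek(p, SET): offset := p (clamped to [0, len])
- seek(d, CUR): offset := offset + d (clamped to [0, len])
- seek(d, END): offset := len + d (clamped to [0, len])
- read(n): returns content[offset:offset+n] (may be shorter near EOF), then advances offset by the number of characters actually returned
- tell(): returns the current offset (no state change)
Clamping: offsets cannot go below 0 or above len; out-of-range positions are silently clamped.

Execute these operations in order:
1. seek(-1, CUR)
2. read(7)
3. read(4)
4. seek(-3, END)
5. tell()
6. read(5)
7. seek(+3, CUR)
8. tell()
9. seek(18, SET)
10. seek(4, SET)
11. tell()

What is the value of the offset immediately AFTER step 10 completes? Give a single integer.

After 1 (seek(-1, CUR)): offset=0
After 2 (read(7)): returned 'R0GYRWE', offset=7
After 3 (read(4)): returned 'Q4QT', offset=11
After 4 (seek(-3, END)): offset=23
After 5 (tell()): offset=23
After 6 (read(5)): returned 'XZV', offset=26
After 7 (seek(+3, CUR)): offset=26
After 8 (tell()): offset=26
After 9 (seek(18, SET)): offset=18
After 10 (seek(4, SET)): offset=4

Answer: 4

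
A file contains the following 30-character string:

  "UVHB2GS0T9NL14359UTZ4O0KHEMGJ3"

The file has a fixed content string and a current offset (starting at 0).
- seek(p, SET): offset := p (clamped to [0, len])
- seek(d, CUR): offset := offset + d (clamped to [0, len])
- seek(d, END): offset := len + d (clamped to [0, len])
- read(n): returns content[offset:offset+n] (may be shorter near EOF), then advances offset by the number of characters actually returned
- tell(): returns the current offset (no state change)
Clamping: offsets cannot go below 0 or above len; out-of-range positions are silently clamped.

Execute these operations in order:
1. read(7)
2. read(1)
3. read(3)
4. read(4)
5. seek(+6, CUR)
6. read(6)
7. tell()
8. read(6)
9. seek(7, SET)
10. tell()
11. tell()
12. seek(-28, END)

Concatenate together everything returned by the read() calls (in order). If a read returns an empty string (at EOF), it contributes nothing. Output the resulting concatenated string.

Answer: UVHB2GS0T9NL143O0KHEMGJ3

Derivation:
After 1 (read(7)): returned 'UVHB2GS', offset=7
After 2 (read(1)): returned '0', offset=8
After 3 (read(3)): returned 'T9N', offset=11
After 4 (read(4)): returned 'L143', offset=15
After 5 (seek(+6, CUR)): offset=21
After 6 (read(6)): returned 'O0KHEM', offset=27
After 7 (tell()): offset=27
After 8 (read(6)): returned 'GJ3', offset=30
After 9 (seek(7, SET)): offset=7
After 10 (tell()): offset=7
After 11 (tell()): offset=7
After 12 (seek(-28, END)): offset=2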